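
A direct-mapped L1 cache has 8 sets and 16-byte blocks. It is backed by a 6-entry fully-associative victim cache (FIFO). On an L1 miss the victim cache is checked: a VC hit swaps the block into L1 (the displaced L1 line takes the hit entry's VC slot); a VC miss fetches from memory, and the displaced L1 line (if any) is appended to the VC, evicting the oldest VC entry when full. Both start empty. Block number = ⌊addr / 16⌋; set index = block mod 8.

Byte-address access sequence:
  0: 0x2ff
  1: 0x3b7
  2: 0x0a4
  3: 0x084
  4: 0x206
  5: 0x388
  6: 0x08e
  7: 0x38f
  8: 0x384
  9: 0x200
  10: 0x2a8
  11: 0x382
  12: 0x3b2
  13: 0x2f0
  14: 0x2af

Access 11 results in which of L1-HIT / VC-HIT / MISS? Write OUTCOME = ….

OUTCOME = VC-HIT

  [0] addr=0x2ff blk=47 s=7: MISS | VC []
  [1] addr=0x3b7 blk=59 s=3: MISS | VC []
  [2] addr=0xa4 blk=10 s=2: MISS | VC []
  [3] addr=0x84 blk=8 s=0: MISS | VC []
  [4] addr=0x206 blk=32 s=0: MISS | VC [8]
  [5] addr=0x388 blk=56 s=0: MISS | VC [8, 32]
  [6] addr=0x8e blk=8 s=0: VC-HIT | VC [56, 32]
  [7] addr=0x38f blk=56 s=0: VC-HIT | VC [8, 32]
  [8] addr=0x384 blk=56 s=0: L1-HIT | VC [8, 32]
  [9] addr=0x200 blk=32 s=0: VC-HIT | VC [8, 56]
  [10] addr=0x2a8 blk=42 s=2: MISS | VC [8, 56, 10]
  [11] addr=0x382 blk=56 s=0: VC-HIT | VC [8, 32, 10]
  [12] addr=0x3b2 blk=59 s=3: L1-HIT | VC [8, 32, 10]
  [13] addr=0x2f0 blk=47 s=7: L1-HIT | VC [8, 32, 10]
  [14] addr=0x2af blk=42 s=2: L1-HIT | VC [8, 32, 10]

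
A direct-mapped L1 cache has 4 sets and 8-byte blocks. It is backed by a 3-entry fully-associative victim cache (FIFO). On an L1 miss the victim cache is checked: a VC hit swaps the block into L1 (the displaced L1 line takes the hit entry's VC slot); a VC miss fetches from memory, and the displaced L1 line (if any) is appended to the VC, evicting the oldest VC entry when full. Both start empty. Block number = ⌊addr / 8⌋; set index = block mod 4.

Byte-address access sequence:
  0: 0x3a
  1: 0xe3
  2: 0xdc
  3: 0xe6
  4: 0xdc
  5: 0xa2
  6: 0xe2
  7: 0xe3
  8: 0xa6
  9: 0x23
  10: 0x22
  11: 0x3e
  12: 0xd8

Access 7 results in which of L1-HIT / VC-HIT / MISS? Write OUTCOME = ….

OUTCOME = L1-HIT

  [0] addr=0x3a blk=7 s=3: MISS | VC []
  [1] addr=0xe3 blk=28 s=0: MISS | VC []
  [2] addr=0xdc blk=27 s=3: MISS | VC [7]
  [3] addr=0xe6 blk=28 s=0: L1-HIT | VC [7]
  [4] addr=0xdc blk=27 s=3: L1-HIT | VC [7]
  [5] addr=0xa2 blk=20 s=0: MISS | VC [7, 28]
  [6] addr=0xe2 blk=28 s=0: VC-HIT | VC [7, 20]
  [7] addr=0xe3 blk=28 s=0: L1-HIT | VC [7, 20]
  [8] addr=0xa6 blk=20 s=0: VC-HIT | VC [7, 28]
  [9] addr=0x23 blk=4 s=0: MISS | VC [7, 28, 20]
  [10] addr=0x22 blk=4 s=0: L1-HIT | VC [7, 28, 20]
  [11] addr=0x3e blk=7 s=3: VC-HIT | VC [27, 28, 20]
  [12] addr=0xd8 blk=27 s=3: VC-HIT | VC [7, 28, 20]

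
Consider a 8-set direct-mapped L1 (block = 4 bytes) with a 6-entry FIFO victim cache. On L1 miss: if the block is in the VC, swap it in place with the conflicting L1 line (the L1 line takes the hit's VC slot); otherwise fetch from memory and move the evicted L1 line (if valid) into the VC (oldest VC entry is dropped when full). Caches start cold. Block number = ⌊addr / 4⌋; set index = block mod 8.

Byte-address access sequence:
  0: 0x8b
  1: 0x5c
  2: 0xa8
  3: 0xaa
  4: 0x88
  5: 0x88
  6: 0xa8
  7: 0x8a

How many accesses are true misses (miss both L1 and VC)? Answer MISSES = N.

MISSES = 3

0: 0x8b (blk 34, set 2) → MISS  vc=[]
1: 0x5c (blk 23, set 7) → MISS  vc=[]
2: 0xa8 (blk 42, set 2) → MISS  vc=[34]
3: 0xaa (blk 42, set 2) → L1-HIT  vc=[34]
4: 0x88 (blk 34, set 2) → VC-HIT  vc=[42]
5: 0x88 (blk 34, set 2) → L1-HIT  vc=[42]
6: 0xa8 (blk 42, set 2) → VC-HIT  vc=[34]
7: 0x8a (blk 34, set 2) → VC-HIT  vc=[42]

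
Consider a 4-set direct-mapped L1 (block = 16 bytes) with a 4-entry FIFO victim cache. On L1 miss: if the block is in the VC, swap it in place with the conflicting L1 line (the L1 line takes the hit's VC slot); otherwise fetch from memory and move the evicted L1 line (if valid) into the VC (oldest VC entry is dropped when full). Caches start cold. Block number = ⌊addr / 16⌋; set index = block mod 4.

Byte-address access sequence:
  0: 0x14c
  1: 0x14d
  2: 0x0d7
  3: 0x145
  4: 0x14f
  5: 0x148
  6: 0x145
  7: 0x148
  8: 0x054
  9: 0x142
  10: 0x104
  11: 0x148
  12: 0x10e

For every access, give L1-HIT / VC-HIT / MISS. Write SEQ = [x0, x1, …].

SEQ = [MISS, L1-HIT, MISS, L1-HIT, L1-HIT, L1-HIT, L1-HIT, L1-HIT, MISS, L1-HIT, MISS, VC-HIT, VC-HIT]

#0 0x14c→b20/s0 MISS; vc=[]
#1 0x14d→b20/s0 L1-HIT; vc=[]
#2 0xd7→b13/s1 MISS; vc=[]
#3 0x145→b20/s0 L1-HIT; vc=[]
#4 0x14f→b20/s0 L1-HIT; vc=[]
#5 0x148→b20/s0 L1-HIT; vc=[]
#6 0x145→b20/s0 L1-HIT; vc=[]
#7 0x148→b20/s0 L1-HIT; vc=[]
#8 0x54→b5/s1 MISS; vc=[13]
#9 0x142→b20/s0 L1-HIT; vc=[13]
#10 0x104→b16/s0 MISS; vc=[13,20]
#11 0x148→b20/s0 VC-HIT; vc=[13,16]
#12 0x10e→b16/s0 VC-HIT; vc=[13,20]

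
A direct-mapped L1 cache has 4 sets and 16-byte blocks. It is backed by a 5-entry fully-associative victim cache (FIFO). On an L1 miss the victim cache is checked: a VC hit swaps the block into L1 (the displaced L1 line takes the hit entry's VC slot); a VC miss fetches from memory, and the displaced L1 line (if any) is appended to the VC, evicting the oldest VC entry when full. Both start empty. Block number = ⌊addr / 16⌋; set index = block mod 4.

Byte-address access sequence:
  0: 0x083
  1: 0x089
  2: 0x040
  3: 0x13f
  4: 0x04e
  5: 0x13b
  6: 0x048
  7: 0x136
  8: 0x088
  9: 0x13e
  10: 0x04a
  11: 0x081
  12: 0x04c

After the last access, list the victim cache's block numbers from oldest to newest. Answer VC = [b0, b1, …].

  [0] addr=0x83 blk=8 s=0: MISS | VC []
  [1] addr=0x89 blk=8 s=0: L1-HIT | VC []
  [2] addr=0x40 blk=4 s=0: MISS | VC [8]
  [3] addr=0x13f blk=19 s=3: MISS | VC [8]
  [4] addr=0x4e blk=4 s=0: L1-HIT | VC [8]
  [5] addr=0x13b blk=19 s=3: L1-HIT | VC [8]
  [6] addr=0x48 blk=4 s=0: L1-HIT | VC [8]
  [7] addr=0x136 blk=19 s=3: L1-HIT | VC [8]
  [8] addr=0x88 blk=8 s=0: VC-HIT | VC [4]
  [9] addr=0x13e blk=19 s=3: L1-HIT | VC [4]
  [10] addr=0x4a blk=4 s=0: VC-HIT | VC [8]
  [11] addr=0x81 blk=8 s=0: VC-HIT | VC [4]
  [12] addr=0x4c blk=4 s=0: VC-HIT | VC [8]

VC = [8]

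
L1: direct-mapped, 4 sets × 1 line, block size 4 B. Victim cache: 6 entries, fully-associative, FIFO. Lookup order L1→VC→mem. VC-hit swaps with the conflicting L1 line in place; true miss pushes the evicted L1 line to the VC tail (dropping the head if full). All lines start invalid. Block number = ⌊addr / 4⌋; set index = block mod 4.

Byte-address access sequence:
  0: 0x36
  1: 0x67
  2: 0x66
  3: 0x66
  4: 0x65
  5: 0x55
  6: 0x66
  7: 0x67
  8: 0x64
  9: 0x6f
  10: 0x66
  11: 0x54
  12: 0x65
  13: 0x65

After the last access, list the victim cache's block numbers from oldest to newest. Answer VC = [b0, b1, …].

0: 0x36 (blk 13, set 1) → MISS  vc=[]
1: 0x67 (blk 25, set 1) → MISS  vc=[13]
2: 0x66 (blk 25, set 1) → L1-HIT  vc=[13]
3: 0x66 (blk 25, set 1) → L1-HIT  vc=[13]
4: 0x65 (blk 25, set 1) → L1-HIT  vc=[13]
5: 0x55 (blk 21, set 1) → MISS  vc=[13, 25]
6: 0x66 (blk 25, set 1) → VC-HIT  vc=[13, 21]
7: 0x67 (blk 25, set 1) → L1-HIT  vc=[13, 21]
8: 0x64 (blk 25, set 1) → L1-HIT  vc=[13, 21]
9: 0x6f (blk 27, set 3) → MISS  vc=[13, 21]
10: 0x66 (blk 25, set 1) → L1-HIT  vc=[13, 21]
11: 0x54 (blk 21, set 1) → VC-HIT  vc=[13, 25]
12: 0x65 (blk 25, set 1) → VC-HIT  vc=[13, 21]
13: 0x65 (blk 25, set 1) → L1-HIT  vc=[13, 21]

VC = [13, 21]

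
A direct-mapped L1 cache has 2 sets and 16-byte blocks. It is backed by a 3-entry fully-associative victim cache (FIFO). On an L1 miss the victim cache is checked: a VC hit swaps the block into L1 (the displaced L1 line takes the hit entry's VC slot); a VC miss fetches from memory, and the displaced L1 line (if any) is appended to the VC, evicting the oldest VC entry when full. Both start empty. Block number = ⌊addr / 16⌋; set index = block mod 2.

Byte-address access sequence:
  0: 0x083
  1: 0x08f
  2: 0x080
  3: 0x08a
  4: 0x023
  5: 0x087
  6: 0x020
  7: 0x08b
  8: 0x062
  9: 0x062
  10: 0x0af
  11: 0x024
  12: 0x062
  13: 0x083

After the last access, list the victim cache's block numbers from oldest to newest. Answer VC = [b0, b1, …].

VC = [10, 6, 2]

#0 0x83→b8/s0 MISS; vc=[]
#1 0x8f→b8/s0 L1-HIT; vc=[]
#2 0x80→b8/s0 L1-HIT; vc=[]
#3 0x8a→b8/s0 L1-HIT; vc=[]
#4 0x23→b2/s0 MISS; vc=[8]
#5 0x87→b8/s0 VC-HIT; vc=[2]
#6 0x20→b2/s0 VC-HIT; vc=[8]
#7 0x8b→b8/s0 VC-HIT; vc=[2]
#8 0x62→b6/s0 MISS; vc=[2,8]
#9 0x62→b6/s0 L1-HIT; vc=[2,8]
#10 0xaf→b10/s0 MISS; vc=[2,8,6]
#11 0x24→b2/s0 VC-HIT; vc=[10,8,6]
#12 0x62→b6/s0 VC-HIT; vc=[10,8,2]
#13 0x83→b8/s0 VC-HIT; vc=[10,6,2]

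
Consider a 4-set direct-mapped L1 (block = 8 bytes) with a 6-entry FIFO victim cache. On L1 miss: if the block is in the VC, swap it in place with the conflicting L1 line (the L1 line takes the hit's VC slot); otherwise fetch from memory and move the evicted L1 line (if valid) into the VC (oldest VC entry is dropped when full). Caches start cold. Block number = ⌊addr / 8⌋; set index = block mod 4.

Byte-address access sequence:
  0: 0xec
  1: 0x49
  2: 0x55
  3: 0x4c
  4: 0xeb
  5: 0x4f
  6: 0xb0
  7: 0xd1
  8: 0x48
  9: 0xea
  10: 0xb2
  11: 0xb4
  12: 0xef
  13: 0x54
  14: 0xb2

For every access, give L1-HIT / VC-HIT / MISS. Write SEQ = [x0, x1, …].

0: 0xec (blk 29, set 1) → MISS  vc=[]
1: 0x49 (blk 9, set 1) → MISS  vc=[29]
2: 0x55 (blk 10, set 2) → MISS  vc=[29]
3: 0x4c (blk 9, set 1) → L1-HIT  vc=[29]
4: 0xeb (blk 29, set 1) → VC-HIT  vc=[9]
5: 0x4f (blk 9, set 1) → VC-HIT  vc=[29]
6: 0xb0 (blk 22, set 2) → MISS  vc=[29, 10]
7: 0xd1 (blk 26, set 2) → MISS  vc=[29, 10, 22]
8: 0x48 (blk 9, set 1) → L1-HIT  vc=[29, 10, 22]
9: 0xea (blk 29, set 1) → VC-HIT  vc=[9, 10, 22]
10: 0xb2 (blk 22, set 2) → VC-HIT  vc=[9, 10, 26]
11: 0xb4 (blk 22, set 2) → L1-HIT  vc=[9, 10, 26]
12: 0xef (blk 29, set 1) → L1-HIT  vc=[9, 10, 26]
13: 0x54 (blk 10, set 2) → VC-HIT  vc=[9, 22, 26]
14: 0xb2 (blk 22, set 2) → VC-HIT  vc=[9, 10, 26]

SEQ = [MISS, MISS, MISS, L1-HIT, VC-HIT, VC-HIT, MISS, MISS, L1-HIT, VC-HIT, VC-HIT, L1-HIT, L1-HIT, VC-HIT, VC-HIT]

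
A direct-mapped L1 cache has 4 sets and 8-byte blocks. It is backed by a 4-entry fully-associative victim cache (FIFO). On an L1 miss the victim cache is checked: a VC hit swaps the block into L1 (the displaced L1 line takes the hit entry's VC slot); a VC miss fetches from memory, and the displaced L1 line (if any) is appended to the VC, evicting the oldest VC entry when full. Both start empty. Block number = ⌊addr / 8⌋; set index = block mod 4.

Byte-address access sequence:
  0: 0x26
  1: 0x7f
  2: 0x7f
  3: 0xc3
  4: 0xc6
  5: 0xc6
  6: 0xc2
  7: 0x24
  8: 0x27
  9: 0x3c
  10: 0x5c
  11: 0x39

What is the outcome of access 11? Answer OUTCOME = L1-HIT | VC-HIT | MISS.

  [0] addr=0x26 blk=4 s=0: MISS | VC []
  [1] addr=0x7f blk=15 s=3: MISS | VC []
  [2] addr=0x7f blk=15 s=3: L1-HIT | VC []
  [3] addr=0xc3 blk=24 s=0: MISS | VC [4]
  [4] addr=0xc6 blk=24 s=0: L1-HIT | VC [4]
  [5] addr=0xc6 blk=24 s=0: L1-HIT | VC [4]
  [6] addr=0xc2 blk=24 s=0: L1-HIT | VC [4]
  [7] addr=0x24 blk=4 s=0: VC-HIT | VC [24]
  [8] addr=0x27 blk=4 s=0: L1-HIT | VC [24]
  [9] addr=0x3c blk=7 s=3: MISS | VC [24, 15]
  [10] addr=0x5c blk=11 s=3: MISS | VC [24, 15, 7]
  [11] addr=0x39 blk=7 s=3: VC-HIT | VC [24, 15, 11]

OUTCOME = VC-HIT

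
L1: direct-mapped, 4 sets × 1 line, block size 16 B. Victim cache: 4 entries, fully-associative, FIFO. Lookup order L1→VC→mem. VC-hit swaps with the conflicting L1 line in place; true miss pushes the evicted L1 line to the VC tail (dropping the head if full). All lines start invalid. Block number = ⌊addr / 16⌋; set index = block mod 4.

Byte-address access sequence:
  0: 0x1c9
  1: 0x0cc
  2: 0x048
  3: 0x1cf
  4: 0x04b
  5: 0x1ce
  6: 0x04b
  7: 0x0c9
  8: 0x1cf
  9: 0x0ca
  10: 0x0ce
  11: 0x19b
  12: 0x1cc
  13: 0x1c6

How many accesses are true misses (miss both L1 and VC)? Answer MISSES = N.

#0 0x1c9→b28/s0 MISS; vc=[]
#1 0xcc→b12/s0 MISS; vc=[28]
#2 0x48→b4/s0 MISS; vc=[28,12]
#3 0x1cf→b28/s0 VC-HIT; vc=[4,12]
#4 0x4b→b4/s0 VC-HIT; vc=[28,12]
#5 0x1ce→b28/s0 VC-HIT; vc=[4,12]
#6 0x4b→b4/s0 VC-HIT; vc=[28,12]
#7 0xc9→b12/s0 VC-HIT; vc=[28,4]
#8 0x1cf→b28/s0 VC-HIT; vc=[12,4]
#9 0xca→b12/s0 VC-HIT; vc=[28,4]
#10 0xce→b12/s0 L1-HIT; vc=[28,4]
#11 0x19b→b25/s1 MISS; vc=[28,4]
#12 0x1cc→b28/s0 VC-HIT; vc=[12,4]
#13 0x1c6→b28/s0 L1-HIT; vc=[12,4]

MISSES = 4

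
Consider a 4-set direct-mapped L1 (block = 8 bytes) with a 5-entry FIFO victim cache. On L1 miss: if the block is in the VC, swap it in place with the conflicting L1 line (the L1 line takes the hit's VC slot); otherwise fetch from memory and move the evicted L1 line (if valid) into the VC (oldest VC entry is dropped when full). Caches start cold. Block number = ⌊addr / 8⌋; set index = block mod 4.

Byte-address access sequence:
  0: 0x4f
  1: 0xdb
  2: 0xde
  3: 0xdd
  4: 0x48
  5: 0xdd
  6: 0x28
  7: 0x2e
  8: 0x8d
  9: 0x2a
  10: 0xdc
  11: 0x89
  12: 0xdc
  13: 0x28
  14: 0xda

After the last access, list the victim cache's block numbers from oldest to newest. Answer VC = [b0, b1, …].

VC = [9, 17]

#0 0x4f→b9/s1 MISS; vc=[]
#1 0xdb→b27/s3 MISS; vc=[]
#2 0xde→b27/s3 L1-HIT; vc=[]
#3 0xdd→b27/s3 L1-HIT; vc=[]
#4 0x48→b9/s1 L1-HIT; vc=[]
#5 0xdd→b27/s3 L1-HIT; vc=[]
#6 0x28→b5/s1 MISS; vc=[9]
#7 0x2e→b5/s1 L1-HIT; vc=[9]
#8 0x8d→b17/s1 MISS; vc=[9,5]
#9 0x2a→b5/s1 VC-HIT; vc=[9,17]
#10 0xdc→b27/s3 L1-HIT; vc=[9,17]
#11 0x89→b17/s1 VC-HIT; vc=[9,5]
#12 0xdc→b27/s3 L1-HIT; vc=[9,5]
#13 0x28→b5/s1 VC-HIT; vc=[9,17]
#14 0xda→b27/s3 L1-HIT; vc=[9,17]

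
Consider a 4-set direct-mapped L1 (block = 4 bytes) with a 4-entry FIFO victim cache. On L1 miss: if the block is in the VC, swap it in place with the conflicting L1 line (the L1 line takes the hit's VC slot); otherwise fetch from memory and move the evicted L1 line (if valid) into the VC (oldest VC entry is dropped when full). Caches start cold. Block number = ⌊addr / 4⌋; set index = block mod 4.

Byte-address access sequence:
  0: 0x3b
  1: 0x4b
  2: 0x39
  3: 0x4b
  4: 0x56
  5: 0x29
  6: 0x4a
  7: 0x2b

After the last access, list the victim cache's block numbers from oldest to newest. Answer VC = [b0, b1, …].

VC = [14, 18]

0: 0x3b (blk 14, set 2) → MISS  vc=[]
1: 0x4b (blk 18, set 2) → MISS  vc=[14]
2: 0x39 (blk 14, set 2) → VC-HIT  vc=[18]
3: 0x4b (blk 18, set 2) → VC-HIT  vc=[14]
4: 0x56 (blk 21, set 1) → MISS  vc=[14]
5: 0x29 (blk 10, set 2) → MISS  vc=[14, 18]
6: 0x4a (blk 18, set 2) → VC-HIT  vc=[14, 10]
7: 0x2b (blk 10, set 2) → VC-HIT  vc=[14, 18]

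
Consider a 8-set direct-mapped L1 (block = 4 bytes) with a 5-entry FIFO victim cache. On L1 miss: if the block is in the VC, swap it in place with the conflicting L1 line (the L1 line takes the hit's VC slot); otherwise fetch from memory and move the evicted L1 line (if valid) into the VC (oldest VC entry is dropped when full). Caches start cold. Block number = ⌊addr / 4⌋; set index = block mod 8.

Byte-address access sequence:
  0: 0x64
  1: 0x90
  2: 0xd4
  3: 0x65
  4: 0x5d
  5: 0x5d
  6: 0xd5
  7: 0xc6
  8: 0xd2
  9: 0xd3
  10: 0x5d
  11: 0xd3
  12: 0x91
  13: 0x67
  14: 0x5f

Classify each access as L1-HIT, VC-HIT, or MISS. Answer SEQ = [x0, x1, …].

SEQ = [MISS, MISS, MISS, L1-HIT, MISS, L1-HIT, L1-HIT, MISS, MISS, L1-HIT, L1-HIT, L1-HIT, VC-HIT, VC-HIT, L1-HIT]

0: 0x64 (blk 25, set 1) → MISS  vc=[]
1: 0x90 (blk 36, set 4) → MISS  vc=[]
2: 0xd4 (blk 53, set 5) → MISS  vc=[]
3: 0x65 (blk 25, set 1) → L1-HIT  vc=[]
4: 0x5d (blk 23, set 7) → MISS  vc=[]
5: 0x5d (blk 23, set 7) → L1-HIT  vc=[]
6: 0xd5 (blk 53, set 5) → L1-HIT  vc=[]
7: 0xc6 (blk 49, set 1) → MISS  vc=[25]
8: 0xd2 (blk 52, set 4) → MISS  vc=[25, 36]
9: 0xd3 (blk 52, set 4) → L1-HIT  vc=[25, 36]
10: 0x5d (blk 23, set 7) → L1-HIT  vc=[25, 36]
11: 0xd3 (blk 52, set 4) → L1-HIT  vc=[25, 36]
12: 0x91 (blk 36, set 4) → VC-HIT  vc=[25, 52]
13: 0x67 (blk 25, set 1) → VC-HIT  vc=[49, 52]
14: 0x5f (blk 23, set 7) → L1-HIT  vc=[49, 52]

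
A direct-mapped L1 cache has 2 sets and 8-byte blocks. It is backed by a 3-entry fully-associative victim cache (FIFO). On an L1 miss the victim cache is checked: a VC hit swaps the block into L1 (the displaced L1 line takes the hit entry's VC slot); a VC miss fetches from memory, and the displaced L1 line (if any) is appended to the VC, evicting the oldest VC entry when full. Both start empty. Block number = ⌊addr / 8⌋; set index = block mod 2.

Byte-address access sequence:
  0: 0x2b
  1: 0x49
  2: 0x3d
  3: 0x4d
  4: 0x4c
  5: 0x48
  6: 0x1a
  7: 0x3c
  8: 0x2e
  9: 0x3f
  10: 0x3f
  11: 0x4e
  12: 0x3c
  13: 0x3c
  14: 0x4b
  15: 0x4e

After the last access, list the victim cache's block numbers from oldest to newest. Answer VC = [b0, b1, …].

  [0] addr=0x2b blk=5 s=1: MISS | VC []
  [1] addr=0x49 blk=9 s=1: MISS | VC [5]
  [2] addr=0x3d blk=7 s=1: MISS | VC [5, 9]
  [3] addr=0x4d blk=9 s=1: VC-HIT | VC [5, 7]
  [4] addr=0x4c blk=9 s=1: L1-HIT | VC [5, 7]
  [5] addr=0x48 blk=9 s=1: L1-HIT | VC [5, 7]
  [6] addr=0x1a blk=3 s=1: MISS | VC [5, 7, 9]
  [7] addr=0x3c blk=7 s=1: VC-HIT | VC [5, 3, 9]
  [8] addr=0x2e blk=5 s=1: VC-HIT | VC [7, 3, 9]
  [9] addr=0x3f blk=7 s=1: VC-HIT | VC [5, 3, 9]
  [10] addr=0x3f blk=7 s=1: L1-HIT | VC [5, 3, 9]
  [11] addr=0x4e blk=9 s=1: VC-HIT | VC [5, 3, 7]
  [12] addr=0x3c blk=7 s=1: VC-HIT | VC [5, 3, 9]
  [13] addr=0x3c blk=7 s=1: L1-HIT | VC [5, 3, 9]
  [14] addr=0x4b blk=9 s=1: VC-HIT | VC [5, 3, 7]
  [15] addr=0x4e blk=9 s=1: L1-HIT | VC [5, 3, 7]

VC = [5, 3, 7]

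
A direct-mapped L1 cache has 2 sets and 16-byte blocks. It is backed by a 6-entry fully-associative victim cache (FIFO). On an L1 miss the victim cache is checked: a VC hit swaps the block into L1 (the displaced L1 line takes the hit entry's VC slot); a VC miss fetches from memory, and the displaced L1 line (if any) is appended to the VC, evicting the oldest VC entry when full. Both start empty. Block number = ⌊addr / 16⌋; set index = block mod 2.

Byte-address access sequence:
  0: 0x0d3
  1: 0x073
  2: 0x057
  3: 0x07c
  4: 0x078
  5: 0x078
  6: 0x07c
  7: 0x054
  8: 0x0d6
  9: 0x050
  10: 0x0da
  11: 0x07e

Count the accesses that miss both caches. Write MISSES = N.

MISSES = 3

0: 0xd3 (blk 13, set 1) → MISS  vc=[]
1: 0x73 (blk 7, set 1) → MISS  vc=[13]
2: 0x57 (blk 5, set 1) → MISS  vc=[13, 7]
3: 0x7c (blk 7, set 1) → VC-HIT  vc=[13, 5]
4: 0x78 (blk 7, set 1) → L1-HIT  vc=[13, 5]
5: 0x78 (blk 7, set 1) → L1-HIT  vc=[13, 5]
6: 0x7c (blk 7, set 1) → L1-HIT  vc=[13, 5]
7: 0x54 (blk 5, set 1) → VC-HIT  vc=[13, 7]
8: 0xd6 (blk 13, set 1) → VC-HIT  vc=[5, 7]
9: 0x50 (blk 5, set 1) → VC-HIT  vc=[13, 7]
10: 0xda (blk 13, set 1) → VC-HIT  vc=[5, 7]
11: 0x7e (blk 7, set 1) → VC-HIT  vc=[5, 13]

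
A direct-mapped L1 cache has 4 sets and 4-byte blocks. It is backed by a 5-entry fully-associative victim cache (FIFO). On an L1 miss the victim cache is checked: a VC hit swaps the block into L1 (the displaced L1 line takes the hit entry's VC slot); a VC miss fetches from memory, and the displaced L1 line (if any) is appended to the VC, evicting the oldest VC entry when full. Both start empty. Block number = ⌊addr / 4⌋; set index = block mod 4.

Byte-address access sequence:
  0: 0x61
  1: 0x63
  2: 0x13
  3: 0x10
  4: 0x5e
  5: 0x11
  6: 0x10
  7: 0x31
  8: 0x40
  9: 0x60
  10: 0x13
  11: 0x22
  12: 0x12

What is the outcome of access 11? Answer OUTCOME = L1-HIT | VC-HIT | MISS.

OUTCOME = MISS

#0 0x61→b24/s0 MISS; vc=[]
#1 0x63→b24/s0 L1-HIT; vc=[]
#2 0x13→b4/s0 MISS; vc=[24]
#3 0x10→b4/s0 L1-HIT; vc=[24]
#4 0x5e→b23/s3 MISS; vc=[24]
#5 0x11→b4/s0 L1-HIT; vc=[24]
#6 0x10→b4/s0 L1-HIT; vc=[24]
#7 0x31→b12/s0 MISS; vc=[24,4]
#8 0x40→b16/s0 MISS; vc=[24,4,12]
#9 0x60→b24/s0 VC-HIT; vc=[16,4,12]
#10 0x13→b4/s0 VC-HIT; vc=[16,24,12]
#11 0x22→b8/s0 MISS; vc=[16,24,12,4]
#12 0x12→b4/s0 VC-HIT; vc=[16,24,12,8]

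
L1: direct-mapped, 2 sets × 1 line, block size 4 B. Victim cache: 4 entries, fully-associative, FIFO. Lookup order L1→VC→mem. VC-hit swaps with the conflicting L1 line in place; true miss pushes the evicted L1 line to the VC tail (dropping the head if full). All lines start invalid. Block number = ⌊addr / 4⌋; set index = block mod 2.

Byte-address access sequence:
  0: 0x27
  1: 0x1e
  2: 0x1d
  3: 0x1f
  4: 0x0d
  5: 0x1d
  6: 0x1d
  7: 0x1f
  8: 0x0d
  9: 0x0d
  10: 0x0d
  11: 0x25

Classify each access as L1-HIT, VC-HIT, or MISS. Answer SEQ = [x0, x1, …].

0: 0x27 (blk 9, set 1) → MISS  vc=[]
1: 0x1e (blk 7, set 1) → MISS  vc=[9]
2: 0x1d (blk 7, set 1) → L1-HIT  vc=[9]
3: 0x1f (blk 7, set 1) → L1-HIT  vc=[9]
4: 0xd (blk 3, set 1) → MISS  vc=[9, 7]
5: 0x1d (blk 7, set 1) → VC-HIT  vc=[9, 3]
6: 0x1d (blk 7, set 1) → L1-HIT  vc=[9, 3]
7: 0x1f (blk 7, set 1) → L1-HIT  vc=[9, 3]
8: 0xd (blk 3, set 1) → VC-HIT  vc=[9, 7]
9: 0xd (blk 3, set 1) → L1-HIT  vc=[9, 7]
10: 0xd (blk 3, set 1) → L1-HIT  vc=[9, 7]
11: 0x25 (blk 9, set 1) → VC-HIT  vc=[3, 7]

SEQ = [MISS, MISS, L1-HIT, L1-HIT, MISS, VC-HIT, L1-HIT, L1-HIT, VC-HIT, L1-HIT, L1-HIT, VC-HIT]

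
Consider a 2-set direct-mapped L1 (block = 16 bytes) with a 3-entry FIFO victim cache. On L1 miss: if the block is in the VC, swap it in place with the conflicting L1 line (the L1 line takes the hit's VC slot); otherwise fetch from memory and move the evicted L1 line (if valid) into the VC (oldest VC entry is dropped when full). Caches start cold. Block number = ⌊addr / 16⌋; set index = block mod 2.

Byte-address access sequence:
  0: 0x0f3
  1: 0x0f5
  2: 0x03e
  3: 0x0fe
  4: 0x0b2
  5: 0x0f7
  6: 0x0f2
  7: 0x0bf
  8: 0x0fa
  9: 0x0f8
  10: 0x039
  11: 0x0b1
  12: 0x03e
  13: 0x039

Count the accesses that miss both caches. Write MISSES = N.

MISSES = 3

  [0] addr=0xf3 blk=15 s=1: MISS | VC []
  [1] addr=0xf5 blk=15 s=1: L1-HIT | VC []
  [2] addr=0x3e blk=3 s=1: MISS | VC [15]
  [3] addr=0xfe blk=15 s=1: VC-HIT | VC [3]
  [4] addr=0xb2 blk=11 s=1: MISS | VC [3, 15]
  [5] addr=0xf7 blk=15 s=1: VC-HIT | VC [3, 11]
  [6] addr=0xf2 blk=15 s=1: L1-HIT | VC [3, 11]
  [7] addr=0xbf blk=11 s=1: VC-HIT | VC [3, 15]
  [8] addr=0xfa blk=15 s=1: VC-HIT | VC [3, 11]
  [9] addr=0xf8 blk=15 s=1: L1-HIT | VC [3, 11]
  [10] addr=0x39 blk=3 s=1: VC-HIT | VC [15, 11]
  [11] addr=0xb1 blk=11 s=1: VC-HIT | VC [15, 3]
  [12] addr=0x3e blk=3 s=1: VC-HIT | VC [15, 11]
  [13] addr=0x39 blk=3 s=1: L1-HIT | VC [15, 11]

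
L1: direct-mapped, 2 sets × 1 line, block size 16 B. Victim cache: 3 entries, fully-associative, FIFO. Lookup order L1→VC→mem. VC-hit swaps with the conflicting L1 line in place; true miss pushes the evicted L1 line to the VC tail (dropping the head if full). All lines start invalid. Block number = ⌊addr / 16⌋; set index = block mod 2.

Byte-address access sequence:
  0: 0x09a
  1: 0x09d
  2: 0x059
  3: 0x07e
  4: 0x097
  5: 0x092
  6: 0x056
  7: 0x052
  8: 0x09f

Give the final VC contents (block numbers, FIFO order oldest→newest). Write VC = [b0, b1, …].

VC = [7, 5]

#0 0x9a→b9/s1 MISS; vc=[]
#1 0x9d→b9/s1 L1-HIT; vc=[]
#2 0x59→b5/s1 MISS; vc=[9]
#3 0x7e→b7/s1 MISS; vc=[9,5]
#4 0x97→b9/s1 VC-HIT; vc=[7,5]
#5 0x92→b9/s1 L1-HIT; vc=[7,5]
#6 0x56→b5/s1 VC-HIT; vc=[7,9]
#7 0x52→b5/s1 L1-HIT; vc=[7,9]
#8 0x9f→b9/s1 VC-HIT; vc=[7,5]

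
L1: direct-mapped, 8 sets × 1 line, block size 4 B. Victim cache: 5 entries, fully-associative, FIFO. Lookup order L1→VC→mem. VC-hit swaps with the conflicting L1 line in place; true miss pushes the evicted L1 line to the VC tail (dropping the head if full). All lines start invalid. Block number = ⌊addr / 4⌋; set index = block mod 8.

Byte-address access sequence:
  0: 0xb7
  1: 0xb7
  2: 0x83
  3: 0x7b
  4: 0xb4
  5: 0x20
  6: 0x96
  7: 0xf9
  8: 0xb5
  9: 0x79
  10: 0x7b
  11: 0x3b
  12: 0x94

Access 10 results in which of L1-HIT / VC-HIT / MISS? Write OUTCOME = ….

  [0] addr=0xb7 blk=45 s=5: MISS | VC []
  [1] addr=0xb7 blk=45 s=5: L1-HIT | VC []
  [2] addr=0x83 blk=32 s=0: MISS | VC []
  [3] addr=0x7b blk=30 s=6: MISS | VC []
  [4] addr=0xb4 blk=45 s=5: L1-HIT | VC []
  [5] addr=0x20 blk=8 s=0: MISS | VC [32]
  [6] addr=0x96 blk=37 s=5: MISS | VC [32, 45]
  [7] addr=0xf9 blk=62 s=6: MISS | VC [32, 45, 30]
  [8] addr=0xb5 blk=45 s=5: VC-HIT | VC [32, 37, 30]
  [9] addr=0x79 blk=30 s=6: VC-HIT | VC [32, 37, 62]
  [10] addr=0x7b blk=30 s=6: L1-HIT | VC [32, 37, 62]
  [11] addr=0x3b blk=14 s=6: MISS | VC [32, 37, 62, 30]
  [12] addr=0x94 blk=37 s=5: VC-HIT | VC [32, 45, 62, 30]

OUTCOME = L1-HIT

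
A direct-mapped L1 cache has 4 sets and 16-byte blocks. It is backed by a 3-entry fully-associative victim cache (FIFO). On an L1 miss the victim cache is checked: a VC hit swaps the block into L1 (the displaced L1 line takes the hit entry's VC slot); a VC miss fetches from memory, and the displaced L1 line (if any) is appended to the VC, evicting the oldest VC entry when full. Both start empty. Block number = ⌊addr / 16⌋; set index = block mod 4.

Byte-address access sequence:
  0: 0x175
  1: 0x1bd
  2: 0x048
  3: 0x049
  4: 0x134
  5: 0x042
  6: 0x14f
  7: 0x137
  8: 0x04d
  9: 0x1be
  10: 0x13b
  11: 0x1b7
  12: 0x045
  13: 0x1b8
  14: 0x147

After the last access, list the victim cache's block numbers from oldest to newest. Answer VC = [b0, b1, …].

VC = [23, 19, 4]

  [0] addr=0x175 blk=23 s=3: MISS | VC []
  [1] addr=0x1bd blk=27 s=3: MISS | VC [23]
  [2] addr=0x48 blk=4 s=0: MISS | VC [23]
  [3] addr=0x49 blk=4 s=0: L1-HIT | VC [23]
  [4] addr=0x134 blk=19 s=3: MISS | VC [23, 27]
  [5] addr=0x42 blk=4 s=0: L1-HIT | VC [23, 27]
  [6] addr=0x14f blk=20 s=0: MISS | VC [23, 27, 4]
  [7] addr=0x137 blk=19 s=3: L1-HIT | VC [23, 27, 4]
  [8] addr=0x4d blk=4 s=0: VC-HIT | VC [23, 27, 20]
  [9] addr=0x1be blk=27 s=3: VC-HIT | VC [23, 19, 20]
  [10] addr=0x13b blk=19 s=3: VC-HIT | VC [23, 27, 20]
  [11] addr=0x1b7 blk=27 s=3: VC-HIT | VC [23, 19, 20]
  [12] addr=0x45 blk=4 s=0: L1-HIT | VC [23, 19, 20]
  [13] addr=0x1b8 blk=27 s=3: L1-HIT | VC [23, 19, 20]
  [14] addr=0x147 blk=20 s=0: VC-HIT | VC [23, 19, 4]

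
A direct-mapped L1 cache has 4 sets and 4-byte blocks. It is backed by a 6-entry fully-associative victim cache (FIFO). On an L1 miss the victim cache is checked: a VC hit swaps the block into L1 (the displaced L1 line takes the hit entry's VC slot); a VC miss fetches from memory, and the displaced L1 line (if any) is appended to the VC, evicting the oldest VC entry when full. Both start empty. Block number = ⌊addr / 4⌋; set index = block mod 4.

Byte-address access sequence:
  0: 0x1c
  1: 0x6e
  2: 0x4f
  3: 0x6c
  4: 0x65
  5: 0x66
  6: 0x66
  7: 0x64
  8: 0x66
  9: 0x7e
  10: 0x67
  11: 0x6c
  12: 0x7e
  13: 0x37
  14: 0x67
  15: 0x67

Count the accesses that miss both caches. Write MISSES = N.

#0 0x1c→b7/s3 MISS; vc=[]
#1 0x6e→b27/s3 MISS; vc=[7]
#2 0x4f→b19/s3 MISS; vc=[7,27]
#3 0x6c→b27/s3 VC-HIT; vc=[7,19]
#4 0x65→b25/s1 MISS; vc=[7,19]
#5 0x66→b25/s1 L1-HIT; vc=[7,19]
#6 0x66→b25/s1 L1-HIT; vc=[7,19]
#7 0x64→b25/s1 L1-HIT; vc=[7,19]
#8 0x66→b25/s1 L1-HIT; vc=[7,19]
#9 0x7e→b31/s3 MISS; vc=[7,19,27]
#10 0x67→b25/s1 L1-HIT; vc=[7,19,27]
#11 0x6c→b27/s3 VC-HIT; vc=[7,19,31]
#12 0x7e→b31/s3 VC-HIT; vc=[7,19,27]
#13 0x37→b13/s1 MISS; vc=[7,19,27,25]
#14 0x67→b25/s1 VC-HIT; vc=[7,19,27,13]
#15 0x67→b25/s1 L1-HIT; vc=[7,19,27,13]

MISSES = 6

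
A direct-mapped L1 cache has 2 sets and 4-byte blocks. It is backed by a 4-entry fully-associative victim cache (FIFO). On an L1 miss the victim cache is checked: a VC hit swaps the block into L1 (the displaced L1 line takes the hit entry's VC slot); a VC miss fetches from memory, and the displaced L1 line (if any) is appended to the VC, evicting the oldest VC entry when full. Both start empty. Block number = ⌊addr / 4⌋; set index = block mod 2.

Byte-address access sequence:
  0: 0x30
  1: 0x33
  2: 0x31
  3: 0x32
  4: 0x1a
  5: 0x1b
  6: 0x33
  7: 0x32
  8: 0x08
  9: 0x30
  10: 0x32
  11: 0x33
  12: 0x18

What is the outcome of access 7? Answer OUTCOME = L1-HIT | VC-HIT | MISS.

#0 0x30→b12/s0 MISS; vc=[]
#1 0x33→b12/s0 L1-HIT; vc=[]
#2 0x31→b12/s0 L1-HIT; vc=[]
#3 0x32→b12/s0 L1-HIT; vc=[]
#4 0x1a→b6/s0 MISS; vc=[12]
#5 0x1b→b6/s0 L1-HIT; vc=[12]
#6 0x33→b12/s0 VC-HIT; vc=[6]
#7 0x32→b12/s0 L1-HIT; vc=[6]
#8 0x8→b2/s0 MISS; vc=[6,12]
#9 0x30→b12/s0 VC-HIT; vc=[6,2]
#10 0x32→b12/s0 L1-HIT; vc=[6,2]
#11 0x33→b12/s0 L1-HIT; vc=[6,2]
#12 0x18→b6/s0 VC-HIT; vc=[12,2]

OUTCOME = L1-HIT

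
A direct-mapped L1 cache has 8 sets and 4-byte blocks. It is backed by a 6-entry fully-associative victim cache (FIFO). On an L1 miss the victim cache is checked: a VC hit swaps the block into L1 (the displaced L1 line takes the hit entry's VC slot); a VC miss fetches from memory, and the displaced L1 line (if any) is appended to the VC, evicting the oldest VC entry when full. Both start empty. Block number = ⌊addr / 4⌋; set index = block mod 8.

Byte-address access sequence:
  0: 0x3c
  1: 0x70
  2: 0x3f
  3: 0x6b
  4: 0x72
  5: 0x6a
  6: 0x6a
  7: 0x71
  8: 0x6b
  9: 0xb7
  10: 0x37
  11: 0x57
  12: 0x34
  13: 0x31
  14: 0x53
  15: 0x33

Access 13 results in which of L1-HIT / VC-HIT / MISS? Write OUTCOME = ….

0: 0x3c (blk 15, set 7) → MISS  vc=[]
1: 0x70 (blk 28, set 4) → MISS  vc=[]
2: 0x3f (blk 15, set 7) → L1-HIT  vc=[]
3: 0x6b (blk 26, set 2) → MISS  vc=[]
4: 0x72 (blk 28, set 4) → L1-HIT  vc=[]
5: 0x6a (blk 26, set 2) → L1-HIT  vc=[]
6: 0x6a (blk 26, set 2) → L1-HIT  vc=[]
7: 0x71 (blk 28, set 4) → L1-HIT  vc=[]
8: 0x6b (blk 26, set 2) → L1-HIT  vc=[]
9: 0xb7 (blk 45, set 5) → MISS  vc=[]
10: 0x37 (blk 13, set 5) → MISS  vc=[45]
11: 0x57 (blk 21, set 5) → MISS  vc=[45, 13]
12: 0x34 (blk 13, set 5) → VC-HIT  vc=[45, 21]
13: 0x31 (blk 12, set 4) → MISS  vc=[45, 21, 28]
14: 0x53 (blk 20, set 4) → MISS  vc=[45, 21, 28, 12]
15: 0x33 (blk 12, set 4) → VC-HIT  vc=[45, 21, 28, 20]

OUTCOME = MISS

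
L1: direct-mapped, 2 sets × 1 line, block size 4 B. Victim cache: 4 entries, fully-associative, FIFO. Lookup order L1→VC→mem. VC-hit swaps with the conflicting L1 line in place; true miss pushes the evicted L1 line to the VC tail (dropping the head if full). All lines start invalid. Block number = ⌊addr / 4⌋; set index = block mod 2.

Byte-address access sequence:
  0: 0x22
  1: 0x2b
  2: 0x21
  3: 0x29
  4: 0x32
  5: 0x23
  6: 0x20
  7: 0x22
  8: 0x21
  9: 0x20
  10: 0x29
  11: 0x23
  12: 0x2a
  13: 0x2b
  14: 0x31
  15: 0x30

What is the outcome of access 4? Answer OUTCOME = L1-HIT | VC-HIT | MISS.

OUTCOME = MISS

0: 0x22 (blk 8, set 0) → MISS  vc=[]
1: 0x2b (blk 10, set 0) → MISS  vc=[8]
2: 0x21 (blk 8, set 0) → VC-HIT  vc=[10]
3: 0x29 (blk 10, set 0) → VC-HIT  vc=[8]
4: 0x32 (blk 12, set 0) → MISS  vc=[8, 10]
5: 0x23 (blk 8, set 0) → VC-HIT  vc=[12, 10]
6: 0x20 (blk 8, set 0) → L1-HIT  vc=[12, 10]
7: 0x22 (blk 8, set 0) → L1-HIT  vc=[12, 10]
8: 0x21 (blk 8, set 0) → L1-HIT  vc=[12, 10]
9: 0x20 (blk 8, set 0) → L1-HIT  vc=[12, 10]
10: 0x29 (blk 10, set 0) → VC-HIT  vc=[12, 8]
11: 0x23 (blk 8, set 0) → VC-HIT  vc=[12, 10]
12: 0x2a (blk 10, set 0) → VC-HIT  vc=[12, 8]
13: 0x2b (blk 10, set 0) → L1-HIT  vc=[12, 8]
14: 0x31 (blk 12, set 0) → VC-HIT  vc=[10, 8]
15: 0x30 (blk 12, set 0) → L1-HIT  vc=[10, 8]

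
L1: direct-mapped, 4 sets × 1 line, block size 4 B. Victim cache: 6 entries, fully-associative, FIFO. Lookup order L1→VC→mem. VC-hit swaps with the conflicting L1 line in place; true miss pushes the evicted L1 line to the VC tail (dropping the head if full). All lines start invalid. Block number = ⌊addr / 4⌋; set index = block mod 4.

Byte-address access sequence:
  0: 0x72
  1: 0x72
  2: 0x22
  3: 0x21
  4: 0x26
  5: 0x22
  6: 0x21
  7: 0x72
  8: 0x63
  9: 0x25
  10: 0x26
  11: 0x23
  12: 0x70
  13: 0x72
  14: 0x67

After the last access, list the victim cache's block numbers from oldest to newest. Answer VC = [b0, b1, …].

#0 0x72→b28/s0 MISS; vc=[]
#1 0x72→b28/s0 L1-HIT; vc=[]
#2 0x22→b8/s0 MISS; vc=[28]
#3 0x21→b8/s0 L1-HIT; vc=[28]
#4 0x26→b9/s1 MISS; vc=[28]
#5 0x22→b8/s0 L1-HIT; vc=[28]
#6 0x21→b8/s0 L1-HIT; vc=[28]
#7 0x72→b28/s0 VC-HIT; vc=[8]
#8 0x63→b24/s0 MISS; vc=[8,28]
#9 0x25→b9/s1 L1-HIT; vc=[8,28]
#10 0x26→b9/s1 L1-HIT; vc=[8,28]
#11 0x23→b8/s0 VC-HIT; vc=[24,28]
#12 0x70→b28/s0 VC-HIT; vc=[24,8]
#13 0x72→b28/s0 L1-HIT; vc=[24,8]
#14 0x67→b25/s1 MISS; vc=[24,8,9]

VC = [24, 8, 9]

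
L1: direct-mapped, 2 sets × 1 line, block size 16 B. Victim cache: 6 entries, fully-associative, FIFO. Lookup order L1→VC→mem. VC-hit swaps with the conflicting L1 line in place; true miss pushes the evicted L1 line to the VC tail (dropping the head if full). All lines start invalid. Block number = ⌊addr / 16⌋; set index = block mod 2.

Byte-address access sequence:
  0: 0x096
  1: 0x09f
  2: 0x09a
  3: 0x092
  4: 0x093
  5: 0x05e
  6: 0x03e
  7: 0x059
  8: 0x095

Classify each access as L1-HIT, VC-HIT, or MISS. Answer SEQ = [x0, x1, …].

SEQ = [MISS, L1-HIT, L1-HIT, L1-HIT, L1-HIT, MISS, MISS, VC-HIT, VC-HIT]

0: 0x96 (blk 9, set 1) → MISS  vc=[]
1: 0x9f (blk 9, set 1) → L1-HIT  vc=[]
2: 0x9a (blk 9, set 1) → L1-HIT  vc=[]
3: 0x92 (blk 9, set 1) → L1-HIT  vc=[]
4: 0x93 (blk 9, set 1) → L1-HIT  vc=[]
5: 0x5e (blk 5, set 1) → MISS  vc=[9]
6: 0x3e (blk 3, set 1) → MISS  vc=[9, 5]
7: 0x59 (blk 5, set 1) → VC-HIT  vc=[9, 3]
8: 0x95 (blk 9, set 1) → VC-HIT  vc=[5, 3]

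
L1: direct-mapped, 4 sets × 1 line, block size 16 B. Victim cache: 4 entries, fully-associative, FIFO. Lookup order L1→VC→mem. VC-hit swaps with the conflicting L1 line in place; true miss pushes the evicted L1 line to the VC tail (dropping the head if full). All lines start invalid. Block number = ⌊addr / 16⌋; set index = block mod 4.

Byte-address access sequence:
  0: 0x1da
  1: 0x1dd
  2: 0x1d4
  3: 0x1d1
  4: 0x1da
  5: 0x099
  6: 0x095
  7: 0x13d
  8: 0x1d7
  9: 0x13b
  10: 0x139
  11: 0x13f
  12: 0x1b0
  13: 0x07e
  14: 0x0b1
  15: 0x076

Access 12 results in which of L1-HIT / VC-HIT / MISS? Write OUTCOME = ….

OUTCOME = MISS

#0 0x1da→b29/s1 MISS; vc=[]
#1 0x1dd→b29/s1 L1-HIT; vc=[]
#2 0x1d4→b29/s1 L1-HIT; vc=[]
#3 0x1d1→b29/s1 L1-HIT; vc=[]
#4 0x1da→b29/s1 L1-HIT; vc=[]
#5 0x99→b9/s1 MISS; vc=[29]
#6 0x95→b9/s1 L1-HIT; vc=[29]
#7 0x13d→b19/s3 MISS; vc=[29]
#8 0x1d7→b29/s1 VC-HIT; vc=[9]
#9 0x13b→b19/s3 L1-HIT; vc=[9]
#10 0x139→b19/s3 L1-HIT; vc=[9]
#11 0x13f→b19/s3 L1-HIT; vc=[9]
#12 0x1b0→b27/s3 MISS; vc=[9,19]
#13 0x7e→b7/s3 MISS; vc=[9,19,27]
#14 0xb1→b11/s3 MISS; vc=[9,19,27,7]
#15 0x76→b7/s3 VC-HIT; vc=[9,19,27,11]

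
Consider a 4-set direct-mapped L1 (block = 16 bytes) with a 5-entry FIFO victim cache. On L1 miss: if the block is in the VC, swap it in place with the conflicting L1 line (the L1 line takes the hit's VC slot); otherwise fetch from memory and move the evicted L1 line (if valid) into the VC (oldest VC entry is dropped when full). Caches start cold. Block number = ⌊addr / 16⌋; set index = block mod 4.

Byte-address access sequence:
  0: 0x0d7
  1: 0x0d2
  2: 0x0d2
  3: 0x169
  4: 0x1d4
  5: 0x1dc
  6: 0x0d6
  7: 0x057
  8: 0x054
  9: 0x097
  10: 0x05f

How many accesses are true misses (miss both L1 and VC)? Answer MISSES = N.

MISSES = 5

#0 0xd7→b13/s1 MISS; vc=[]
#1 0xd2→b13/s1 L1-HIT; vc=[]
#2 0xd2→b13/s1 L1-HIT; vc=[]
#3 0x169→b22/s2 MISS; vc=[]
#4 0x1d4→b29/s1 MISS; vc=[13]
#5 0x1dc→b29/s1 L1-HIT; vc=[13]
#6 0xd6→b13/s1 VC-HIT; vc=[29]
#7 0x57→b5/s1 MISS; vc=[29,13]
#8 0x54→b5/s1 L1-HIT; vc=[29,13]
#9 0x97→b9/s1 MISS; vc=[29,13,5]
#10 0x5f→b5/s1 VC-HIT; vc=[29,13,9]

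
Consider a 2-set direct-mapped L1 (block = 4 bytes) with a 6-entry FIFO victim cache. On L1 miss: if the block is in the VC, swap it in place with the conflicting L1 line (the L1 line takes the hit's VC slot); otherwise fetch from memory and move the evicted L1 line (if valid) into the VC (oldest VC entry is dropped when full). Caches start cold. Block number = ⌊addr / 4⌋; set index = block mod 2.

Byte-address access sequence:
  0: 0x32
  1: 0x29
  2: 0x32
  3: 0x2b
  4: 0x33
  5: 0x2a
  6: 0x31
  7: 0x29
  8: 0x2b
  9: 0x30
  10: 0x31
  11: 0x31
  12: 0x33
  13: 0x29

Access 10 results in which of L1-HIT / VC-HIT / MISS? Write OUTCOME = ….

OUTCOME = L1-HIT

  [0] addr=0x32 blk=12 s=0: MISS | VC []
  [1] addr=0x29 blk=10 s=0: MISS | VC [12]
  [2] addr=0x32 blk=12 s=0: VC-HIT | VC [10]
  [3] addr=0x2b blk=10 s=0: VC-HIT | VC [12]
  [4] addr=0x33 blk=12 s=0: VC-HIT | VC [10]
  [5] addr=0x2a blk=10 s=0: VC-HIT | VC [12]
  [6] addr=0x31 blk=12 s=0: VC-HIT | VC [10]
  [7] addr=0x29 blk=10 s=0: VC-HIT | VC [12]
  [8] addr=0x2b blk=10 s=0: L1-HIT | VC [12]
  [9] addr=0x30 blk=12 s=0: VC-HIT | VC [10]
  [10] addr=0x31 blk=12 s=0: L1-HIT | VC [10]
  [11] addr=0x31 blk=12 s=0: L1-HIT | VC [10]
  [12] addr=0x33 blk=12 s=0: L1-HIT | VC [10]
  [13] addr=0x29 blk=10 s=0: VC-HIT | VC [12]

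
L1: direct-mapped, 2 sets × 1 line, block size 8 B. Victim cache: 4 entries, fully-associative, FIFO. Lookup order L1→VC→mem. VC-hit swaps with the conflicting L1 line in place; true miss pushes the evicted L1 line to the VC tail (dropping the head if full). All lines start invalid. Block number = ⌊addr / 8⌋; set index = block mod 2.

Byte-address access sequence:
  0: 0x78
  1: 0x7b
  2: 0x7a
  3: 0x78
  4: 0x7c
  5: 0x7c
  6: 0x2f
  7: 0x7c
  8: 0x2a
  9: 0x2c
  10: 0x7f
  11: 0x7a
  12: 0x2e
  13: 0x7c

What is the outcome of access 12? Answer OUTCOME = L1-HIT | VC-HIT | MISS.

OUTCOME = VC-HIT

#0 0x78→b15/s1 MISS; vc=[]
#1 0x7b→b15/s1 L1-HIT; vc=[]
#2 0x7a→b15/s1 L1-HIT; vc=[]
#3 0x78→b15/s1 L1-HIT; vc=[]
#4 0x7c→b15/s1 L1-HIT; vc=[]
#5 0x7c→b15/s1 L1-HIT; vc=[]
#6 0x2f→b5/s1 MISS; vc=[15]
#7 0x7c→b15/s1 VC-HIT; vc=[5]
#8 0x2a→b5/s1 VC-HIT; vc=[15]
#9 0x2c→b5/s1 L1-HIT; vc=[15]
#10 0x7f→b15/s1 VC-HIT; vc=[5]
#11 0x7a→b15/s1 L1-HIT; vc=[5]
#12 0x2e→b5/s1 VC-HIT; vc=[15]
#13 0x7c→b15/s1 VC-HIT; vc=[5]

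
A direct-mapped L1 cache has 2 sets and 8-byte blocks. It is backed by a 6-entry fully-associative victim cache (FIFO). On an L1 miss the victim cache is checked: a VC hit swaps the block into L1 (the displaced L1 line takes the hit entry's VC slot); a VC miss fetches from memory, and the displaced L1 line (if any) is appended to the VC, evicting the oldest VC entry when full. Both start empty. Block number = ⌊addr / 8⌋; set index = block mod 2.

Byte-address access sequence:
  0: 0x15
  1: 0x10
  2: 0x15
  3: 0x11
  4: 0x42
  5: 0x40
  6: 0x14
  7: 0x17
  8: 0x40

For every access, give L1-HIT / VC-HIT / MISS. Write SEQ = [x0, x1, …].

0: 0x15 (blk 2, set 0) → MISS  vc=[]
1: 0x10 (blk 2, set 0) → L1-HIT  vc=[]
2: 0x15 (blk 2, set 0) → L1-HIT  vc=[]
3: 0x11 (blk 2, set 0) → L1-HIT  vc=[]
4: 0x42 (blk 8, set 0) → MISS  vc=[2]
5: 0x40 (blk 8, set 0) → L1-HIT  vc=[2]
6: 0x14 (blk 2, set 0) → VC-HIT  vc=[8]
7: 0x17 (blk 2, set 0) → L1-HIT  vc=[8]
8: 0x40 (blk 8, set 0) → VC-HIT  vc=[2]

SEQ = [MISS, L1-HIT, L1-HIT, L1-HIT, MISS, L1-HIT, VC-HIT, L1-HIT, VC-HIT]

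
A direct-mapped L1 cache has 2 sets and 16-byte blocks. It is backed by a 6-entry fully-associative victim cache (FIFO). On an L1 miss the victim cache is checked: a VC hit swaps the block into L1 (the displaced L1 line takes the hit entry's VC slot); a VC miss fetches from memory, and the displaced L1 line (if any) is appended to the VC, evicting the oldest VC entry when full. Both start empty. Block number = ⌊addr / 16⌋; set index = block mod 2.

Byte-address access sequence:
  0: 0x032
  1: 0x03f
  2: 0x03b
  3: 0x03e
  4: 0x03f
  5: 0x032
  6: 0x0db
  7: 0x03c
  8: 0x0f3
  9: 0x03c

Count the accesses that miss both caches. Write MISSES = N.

MISSES = 3

#0 0x32→b3/s1 MISS; vc=[]
#1 0x3f→b3/s1 L1-HIT; vc=[]
#2 0x3b→b3/s1 L1-HIT; vc=[]
#3 0x3e→b3/s1 L1-HIT; vc=[]
#4 0x3f→b3/s1 L1-HIT; vc=[]
#5 0x32→b3/s1 L1-HIT; vc=[]
#6 0xdb→b13/s1 MISS; vc=[3]
#7 0x3c→b3/s1 VC-HIT; vc=[13]
#8 0xf3→b15/s1 MISS; vc=[13,3]
#9 0x3c→b3/s1 VC-HIT; vc=[13,15]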